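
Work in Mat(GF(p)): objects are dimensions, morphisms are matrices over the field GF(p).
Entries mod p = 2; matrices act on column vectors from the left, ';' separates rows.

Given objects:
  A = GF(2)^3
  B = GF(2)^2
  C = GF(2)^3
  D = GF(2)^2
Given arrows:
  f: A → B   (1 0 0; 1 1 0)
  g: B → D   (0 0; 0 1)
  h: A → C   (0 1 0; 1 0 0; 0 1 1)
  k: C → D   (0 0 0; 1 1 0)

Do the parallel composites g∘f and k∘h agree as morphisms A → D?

1) trace f;g:
  e0=[1,0,0] f→[1,1] g→[0,1]
  e1=[0,1,0] f→[0,1] g→[0,1]
  e2=[0,0,1] f→[0,0] g→[0,0]
  result₁ = (0 0 0; 1 1 0)
2) trace h;k:
  e0=[1,0,0] h→[0,1,0] k→[0,1]
  e1=[0,1,0] h→[1,0,1] k→[0,1]
  e2=[0,0,1] h→[0,0,1] k→[0,0]
  result₂ = (0 0 0; 1 1 0)
Equal? equal; square commutes

Answer: COMMUTES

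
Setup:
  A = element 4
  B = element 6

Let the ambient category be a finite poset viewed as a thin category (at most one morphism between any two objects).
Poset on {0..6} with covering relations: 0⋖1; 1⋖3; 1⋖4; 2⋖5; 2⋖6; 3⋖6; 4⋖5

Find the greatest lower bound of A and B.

Answer: A∧B = 1

Work:
{x : x<=A ∧ x<=B} = {0,1}  (A=4, B=6)
  0 <= 1
  1 <= 1
glb = 1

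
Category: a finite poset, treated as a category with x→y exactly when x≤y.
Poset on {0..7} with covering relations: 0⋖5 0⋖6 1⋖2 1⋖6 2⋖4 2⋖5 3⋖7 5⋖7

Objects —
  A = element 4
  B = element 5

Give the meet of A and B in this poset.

Common predecessors of 4,5: {1,2}
  1 <= 2
  2 <= 2
glb = 2

Answer: A∧B = 2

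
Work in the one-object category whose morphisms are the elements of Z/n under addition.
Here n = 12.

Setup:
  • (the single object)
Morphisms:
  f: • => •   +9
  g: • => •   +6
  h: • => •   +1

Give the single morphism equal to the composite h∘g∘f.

  0 +9≡9 +6≡3 +1≡4  (mod 12)
composite: +4

Answer: +4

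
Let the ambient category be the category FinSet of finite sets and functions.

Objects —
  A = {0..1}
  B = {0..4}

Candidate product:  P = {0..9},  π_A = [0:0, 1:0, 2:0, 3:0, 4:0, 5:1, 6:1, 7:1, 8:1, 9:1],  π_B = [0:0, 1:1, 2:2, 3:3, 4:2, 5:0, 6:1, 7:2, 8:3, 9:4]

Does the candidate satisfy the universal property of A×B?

|A|·|B| = 2·5 = 10;  |P| = 10
Check the pairing map k ↦ (π_A(k), π_B(k)):
  0 : (0,0)
  1 : (0,1)
  2 : (0,2)
  3 : (0,3)
  4 : (0,2)  ✗ repeats pair of k=2
  5 : (1,0)
  6 : (1,1)
  7 : (1,2)
  8 : (1,3)
  9 : (1,4)
distinct pairs in image: 9 / 10 needed
  → (0,2) hit at k=2 and k=4

Answer: NOT A VALID PRODUCT — duplicate pair at indices 2,4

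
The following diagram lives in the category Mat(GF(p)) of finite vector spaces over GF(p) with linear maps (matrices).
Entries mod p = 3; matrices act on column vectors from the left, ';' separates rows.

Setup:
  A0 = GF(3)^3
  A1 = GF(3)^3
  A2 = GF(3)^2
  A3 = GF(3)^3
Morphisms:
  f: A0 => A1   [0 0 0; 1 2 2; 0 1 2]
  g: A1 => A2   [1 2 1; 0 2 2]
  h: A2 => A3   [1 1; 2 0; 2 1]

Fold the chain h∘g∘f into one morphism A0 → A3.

  e0=⟨1,0,0⟩ f=>⟨0,1,0⟩ g=>⟨2,2⟩ h=>⟨1,1,0⟩
  e1=⟨0,1,0⟩ f=>⟨0,2,1⟩ g=>⟨2,0⟩ h=>⟨2,1,1⟩
  e2=⟨0,0,1⟩ f=>⟨0,2,2⟩ g=>⟨0,2⟩ h=>⟨2,0,2⟩
result: [1 2 2; 1 1 0; 0 1 2]

Answer: [1 2 2; 1 1 0; 0 1 2]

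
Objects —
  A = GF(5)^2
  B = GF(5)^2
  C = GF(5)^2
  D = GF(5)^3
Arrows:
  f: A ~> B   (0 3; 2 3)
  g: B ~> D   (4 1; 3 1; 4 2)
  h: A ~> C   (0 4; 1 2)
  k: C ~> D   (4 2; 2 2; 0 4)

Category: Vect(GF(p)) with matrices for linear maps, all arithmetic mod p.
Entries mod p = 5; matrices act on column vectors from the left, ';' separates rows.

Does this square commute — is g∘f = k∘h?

Path 1 = f;g:
  e0=(1,0) f~>(0,2) g~>(2,2,4)
  e1=(0,1) f~>(3,3) g~>(0,2,3)
  composite₁ = (2 0; 2 2; 4 3)
Path 2 = h;k:
  e0=(1,0) h~>(0,1) k~>(2,2,4)
  e1=(0,1) h~>(4,2) k~>(0,2,3)
  composite₂ = (2 0; 2 2; 4 3)
Equal? equal; square commutes

Answer: COMMUTES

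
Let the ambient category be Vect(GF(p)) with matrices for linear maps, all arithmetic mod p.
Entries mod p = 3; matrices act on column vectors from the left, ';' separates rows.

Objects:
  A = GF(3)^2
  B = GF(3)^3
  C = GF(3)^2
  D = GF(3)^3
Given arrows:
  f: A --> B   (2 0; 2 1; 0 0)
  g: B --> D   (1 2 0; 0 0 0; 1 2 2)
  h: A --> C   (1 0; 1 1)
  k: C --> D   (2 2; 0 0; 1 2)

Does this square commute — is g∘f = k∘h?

Answer: DOES NOT COMMUTE

Work:
Along f;g (path 1):
  e0=[1,0] f-->[2,2,0] g-->[0,0,0]
  e1=[0,1] f-->[0,1,0] g-->[2,0,2]
  composite₁ = (0 2; 0 0; 0 2)
Along h;k (path 2):
  e0=[1,0] h-->[1,1] k-->[1,0,0]
  e1=[0,1] h-->[0,1] k-->[2,0,2]
  composite₂ = (1 2; 0 0; 0 2)
Equal? NO — does not commute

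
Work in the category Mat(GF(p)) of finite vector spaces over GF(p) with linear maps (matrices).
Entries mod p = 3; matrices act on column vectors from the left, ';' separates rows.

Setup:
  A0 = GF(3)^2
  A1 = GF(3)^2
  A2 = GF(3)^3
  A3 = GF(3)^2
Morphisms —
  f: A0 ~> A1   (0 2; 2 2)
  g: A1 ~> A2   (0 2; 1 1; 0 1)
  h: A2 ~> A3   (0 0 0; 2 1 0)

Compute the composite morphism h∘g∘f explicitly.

Answer: (0 0; 1 0)

Derivation:
  e0=(1,0) f~>(0,2) g~>(1,2,2) h~>(0,1)
  e1=(0,1) f~>(2,2) g~>(1,1,2) h~>(0,0)
composite: (0 0; 1 0)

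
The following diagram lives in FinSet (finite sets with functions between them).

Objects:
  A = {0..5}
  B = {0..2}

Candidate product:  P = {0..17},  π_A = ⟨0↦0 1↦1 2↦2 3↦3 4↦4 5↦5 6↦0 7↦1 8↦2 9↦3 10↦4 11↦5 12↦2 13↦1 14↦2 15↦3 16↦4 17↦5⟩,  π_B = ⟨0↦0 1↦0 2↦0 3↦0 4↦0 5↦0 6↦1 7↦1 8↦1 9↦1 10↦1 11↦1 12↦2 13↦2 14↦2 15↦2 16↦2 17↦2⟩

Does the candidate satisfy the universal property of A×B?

Answer: NOT A VALID PRODUCT — duplicate pair at indices 14,12

Work:
|A|·|B| = 6·3 = 18;  |P| = 18
Check the pairing map k ↦ (π_A(k), π_B(k)):
  0 ↦ (0,0)
  1 ↦ (1,0)
  2 ↦ (2,0)
  3 ↦ (3,0)
  4 ↦ (4,0)
  5 ↦ (5,0)
  6 ↦ (0,1)
  7 ↦ (1,1)
  8 ↦ (2,1)
  9 ↦ (3,1)
  10 ↦ (4,1)
  11 ↦ (5,1)
  12 ↦ (2,2)
  13 ↦ (1,2)
  14 ↦ (2,2)  ✗ repeats pair of k=12
  15 ↦ (3,2)
  16 ↦ (4,2)
  17 ↦ (5,2)
distinct pairs in image: 17 / 18 needed
  → (2,2) hit at k=12 and k=14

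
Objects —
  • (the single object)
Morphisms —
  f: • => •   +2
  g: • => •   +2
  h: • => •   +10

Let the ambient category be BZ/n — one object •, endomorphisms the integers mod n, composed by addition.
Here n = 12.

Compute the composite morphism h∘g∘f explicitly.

Answer: +2

Work:
  0 +2≡2 +2≡4 +10≡2  (mod 12)
result: +2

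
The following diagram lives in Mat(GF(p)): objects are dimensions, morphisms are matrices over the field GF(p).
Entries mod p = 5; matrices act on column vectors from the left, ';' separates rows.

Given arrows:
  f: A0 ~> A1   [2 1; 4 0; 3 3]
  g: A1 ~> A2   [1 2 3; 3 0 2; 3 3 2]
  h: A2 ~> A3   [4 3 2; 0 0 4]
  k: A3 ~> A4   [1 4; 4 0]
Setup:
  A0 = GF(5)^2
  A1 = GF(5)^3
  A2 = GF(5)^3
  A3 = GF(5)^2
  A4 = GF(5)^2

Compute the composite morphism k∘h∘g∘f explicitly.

Answer: [4 4; 0 0]

Work:
  e0=⟨1,0⟩ f~>⟨2,4,3⟩ g~>⟨4,2,4⟩ h~>⟨0,1⟩ k~>⟨4,0⟩
  e1=⟨0,1⟩ f~>⟨1,0,3⟩ g~>⟨0,4,4⟩ h~>⟨0,1⟩ k~>⟨4,0⟩
⟦path⟧: [4 4; 0 0]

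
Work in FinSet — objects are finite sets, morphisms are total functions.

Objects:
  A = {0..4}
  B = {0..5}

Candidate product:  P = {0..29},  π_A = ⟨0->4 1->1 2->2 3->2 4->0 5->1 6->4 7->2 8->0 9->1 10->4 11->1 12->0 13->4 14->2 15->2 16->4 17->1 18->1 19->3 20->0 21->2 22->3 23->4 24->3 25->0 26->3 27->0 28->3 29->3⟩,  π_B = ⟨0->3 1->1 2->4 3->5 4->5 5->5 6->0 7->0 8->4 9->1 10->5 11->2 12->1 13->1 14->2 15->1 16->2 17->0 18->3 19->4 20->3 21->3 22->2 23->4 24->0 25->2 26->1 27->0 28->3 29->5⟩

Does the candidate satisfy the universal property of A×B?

Answer: NOT A VALID PRODUCT — duplicate pair at indices 1,9

Trace:
|A|·|B| = 5·6 = 30;  |P| = 30
Check the pairing map k ↦ (π_A(k), π_B(k)):
  0 -> (4,3)
  1 -> (1,1)
  2 -> (2,4)
  3 -> (2,5)
  4 -> (0,5)
  5 -> (1,5)
  6 -> (4,0)
  7 -> (2,0)
  8 -> (0,4)
  9 -> (1,1)  ✗ repeats pair of k=1
  10 -> (4,5)
  11 -> (1,2)
  12 -> (0,1)
  13 -> (4,1)
  14 -> (2,2)
  15 -> (2,1)
  16 -> (4,2)
  17 -> (1,0)
  18 -> (1,3)
  19 -> (3,4)
  20 -> (0,3)
  21 -> (2,3)
  22 -> (3,2)
  23 -> (4,4)
  24 -> (3,0)
  25 -> (0,2)
  26 -> (3,1)
  27 -> (0,0)
  28 -> (3,3)
  29 -> (3,5)
distinct pairs in image: 29 / 30 needed
  → (1,1) hit at k=1 and k=9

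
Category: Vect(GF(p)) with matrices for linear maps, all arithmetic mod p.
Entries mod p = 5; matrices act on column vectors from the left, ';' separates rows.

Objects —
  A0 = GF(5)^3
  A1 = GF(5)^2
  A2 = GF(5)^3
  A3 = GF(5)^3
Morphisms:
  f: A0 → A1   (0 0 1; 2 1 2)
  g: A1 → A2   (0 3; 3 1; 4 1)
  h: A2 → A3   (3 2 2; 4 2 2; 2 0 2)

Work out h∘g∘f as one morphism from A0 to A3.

Answer: (1 3 0; 2 1 1; 1 3 4)

Trace:
  e0=[1,0,0] f→[0,2] g→[1,2,2] h→[1,2,1]
  e1=[0,1,0] f→[0,1] g→[3,1,1] h→[3,1,3]
  e2=[0,0,1] f→[1,2] g→[1,0,1] h→[0,1,4]
composite: (1 3 0; 2 1 1; 1 3 4)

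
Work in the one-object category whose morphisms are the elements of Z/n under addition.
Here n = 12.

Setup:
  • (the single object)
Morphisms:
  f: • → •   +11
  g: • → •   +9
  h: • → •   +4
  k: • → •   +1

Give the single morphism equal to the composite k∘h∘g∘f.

  0 +11≡11 +9≡8 +4≡0 +1≡1  (mod 12)
result: +1

Answer: +1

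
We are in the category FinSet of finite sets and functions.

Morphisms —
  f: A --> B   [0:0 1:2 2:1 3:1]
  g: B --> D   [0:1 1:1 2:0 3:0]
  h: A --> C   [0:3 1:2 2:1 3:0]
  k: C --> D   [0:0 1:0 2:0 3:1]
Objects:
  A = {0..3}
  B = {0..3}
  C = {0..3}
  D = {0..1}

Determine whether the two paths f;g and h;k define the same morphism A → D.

1) trace f;g:
  0 f-->0 g-->1
  1 f-->2 g-->0
  2 f-->1 g-->1
  3 f-->1 g-->1
  result₁ = [0:1 1:0 2:1 3:1]
2) trace h;k:
  0 h-->3 k-->1
  1 h-->2 k-->0
  2 h-->1 k-->0
  3 h-->0 k-->0
  result₂ = [0:1 1:0 2:0 3:0]
Equal? NO — does not commute

Answer: DOES NOT COMMUTE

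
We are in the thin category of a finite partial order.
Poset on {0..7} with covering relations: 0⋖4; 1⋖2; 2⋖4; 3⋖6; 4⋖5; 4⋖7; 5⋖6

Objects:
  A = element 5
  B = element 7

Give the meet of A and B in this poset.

Answer: A∧B = 4

Work:
Lower bounds of A=5 and B=7: {0,1,2,4}
  0 <= 4
  1 <= 4
  2 <= 4
  4 <= 4
glb = 4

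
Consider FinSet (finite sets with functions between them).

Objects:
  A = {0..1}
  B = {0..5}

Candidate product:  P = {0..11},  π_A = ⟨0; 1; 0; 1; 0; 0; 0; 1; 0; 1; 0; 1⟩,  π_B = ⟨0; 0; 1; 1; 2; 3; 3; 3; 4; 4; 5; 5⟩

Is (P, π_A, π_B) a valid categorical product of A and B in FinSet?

Answer: NOT A VALID PRODUCT — duplicate pair at indices 6,5

Trace:
|A|·|B| = 2·6 = 12;  |P| = 12
Check the pairing map k ↦ (π_A(k), π_B(k)):
  0 : (0,0)
  1 : (1,0)
  2 : (0,1)
  3 : (1,1)
  4 : (0,2)
  5 : (0,3)
  6 : (0,3)  ✗ repeats pair of k=5
  7 : (1,3)
  8 : (0,4)
  9 : (1,4)
  10 : (0,5)
  11 : (1,5)
distinct pairs in image: 11 / 12 needed
  → (0,3) hit at k=5 and k=6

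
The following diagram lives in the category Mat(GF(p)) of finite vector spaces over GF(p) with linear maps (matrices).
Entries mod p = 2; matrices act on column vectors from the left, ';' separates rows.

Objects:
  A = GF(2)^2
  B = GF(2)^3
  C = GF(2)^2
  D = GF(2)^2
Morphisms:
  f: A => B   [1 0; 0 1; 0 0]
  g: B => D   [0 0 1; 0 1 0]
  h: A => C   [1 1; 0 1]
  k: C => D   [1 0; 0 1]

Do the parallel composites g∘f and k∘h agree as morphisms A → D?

Path 1 = f;g:
  e0=(1,0) f=>(1,0,0) g=>(0,0)
  e1=(0,1) f=>(0,1,0) g=>(0,1)
  ⟦path⟧₁ = [0 0; 0 1]
Path 2 = h;k:
  e0=(1,0) h=>(1,0) k=>(1,0)
  e1=(0,1) h=>(1,1) k=>(1,1)
  ⟦path⟧₂ = [1 1; 0 1]
Equal? distinct morphisms ✗

Answer: DOES NOT COMMUTE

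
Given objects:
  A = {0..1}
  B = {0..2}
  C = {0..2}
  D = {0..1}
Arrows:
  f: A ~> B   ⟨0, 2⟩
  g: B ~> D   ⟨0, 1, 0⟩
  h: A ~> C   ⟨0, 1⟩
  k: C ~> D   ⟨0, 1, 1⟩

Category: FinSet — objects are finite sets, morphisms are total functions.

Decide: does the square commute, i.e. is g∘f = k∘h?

Along f;g (path 1):
  0 f~>0 g~>0
  1 f~>2 g~>0
  result₁ = ⟨0, 0⟩
Along h;k (path 2):
  0 h~>0 k~>0
  1 h~>1 k~>1
  result₂ = ⟨0, 1⟩
Equal? differ; not commutative

Answer: DOES NOT COMMUTE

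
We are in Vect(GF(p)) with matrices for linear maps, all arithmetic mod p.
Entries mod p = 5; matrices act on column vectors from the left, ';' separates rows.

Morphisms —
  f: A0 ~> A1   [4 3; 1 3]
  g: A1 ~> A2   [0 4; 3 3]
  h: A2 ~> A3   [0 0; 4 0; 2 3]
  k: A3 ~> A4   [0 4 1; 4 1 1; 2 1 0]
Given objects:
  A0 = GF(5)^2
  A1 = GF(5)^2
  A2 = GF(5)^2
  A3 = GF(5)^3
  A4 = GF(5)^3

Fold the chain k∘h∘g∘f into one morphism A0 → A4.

Answer: [2 0; 4 1; 1 3]

Work:
  e0=(1,0) f~>(4,1) g~>(4,0) h~>(0,1,3) k~>(2,4,1)
  e1=(0,1) f~>(3,3) g~>(2,3) h~>(0,3,3) k~>(0,1,3)
result: [2 0; 4 1; 1 3]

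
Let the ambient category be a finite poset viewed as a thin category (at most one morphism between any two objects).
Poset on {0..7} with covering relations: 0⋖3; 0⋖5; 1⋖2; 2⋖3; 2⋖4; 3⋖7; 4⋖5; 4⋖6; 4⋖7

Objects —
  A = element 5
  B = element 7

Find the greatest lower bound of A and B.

Answer: NO MEET EXISTS

Trace:
{x : x⊑A ∧ x⊑B} = {0,1,2,4}  (A=5, B=7)
  maximal lower bounds 0 and 4 are incomparable: neither 0⊑4 nor 4⊑0
→ no greatest lower bound exists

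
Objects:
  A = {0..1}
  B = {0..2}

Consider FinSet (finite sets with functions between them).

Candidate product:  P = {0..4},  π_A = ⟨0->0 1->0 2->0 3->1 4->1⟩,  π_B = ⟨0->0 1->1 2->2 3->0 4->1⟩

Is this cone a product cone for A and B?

|A|·|B| = 2·3 = 6;  |P| = 5
  → cardinalities differ; no bijection possible.

Answer: NOT A VALID PRODUCT — |P|=5 ≠ |A|·|B|=6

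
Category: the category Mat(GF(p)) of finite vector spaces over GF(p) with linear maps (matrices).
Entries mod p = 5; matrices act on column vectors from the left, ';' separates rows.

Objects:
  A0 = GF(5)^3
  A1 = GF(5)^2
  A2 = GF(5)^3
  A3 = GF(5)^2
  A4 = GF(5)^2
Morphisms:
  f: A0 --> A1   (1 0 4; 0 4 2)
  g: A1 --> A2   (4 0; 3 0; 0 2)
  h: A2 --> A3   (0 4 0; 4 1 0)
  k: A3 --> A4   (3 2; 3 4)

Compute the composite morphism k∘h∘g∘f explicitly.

  e0=⟨1,0,0⟩ f-->⟨1,0⟩ g-->⟨4,3,0⟩ h-->⟨2,4⟩ k-->⟨4,2⟩
  e1=⟨0,1,0⟩ f-->⟨0,4⟩ g-->⟨0,0,3⟩ h-->⟨0,0⟩ k-->⟨0,0⟩
  e2=⟨0,0,1⟩ f-->⟨4,2⟩ g-->⟨1,2,4⟩ h-->⟨3,1⟩ k-->⟨1,3⟩
composite: (4 0 1; 2 0 3)

Answer: (4 0 1; 2 0 3)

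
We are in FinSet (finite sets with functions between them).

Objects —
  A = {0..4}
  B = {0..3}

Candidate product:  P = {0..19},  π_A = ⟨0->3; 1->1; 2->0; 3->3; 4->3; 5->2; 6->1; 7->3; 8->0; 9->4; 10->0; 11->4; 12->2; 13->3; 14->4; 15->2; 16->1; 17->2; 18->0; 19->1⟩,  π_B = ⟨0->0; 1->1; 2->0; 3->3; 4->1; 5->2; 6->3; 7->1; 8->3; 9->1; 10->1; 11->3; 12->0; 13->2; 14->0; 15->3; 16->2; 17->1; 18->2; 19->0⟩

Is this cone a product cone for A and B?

Answer: NOT A VALID PRODUCT — duplicate pair at indices 4,7

Derivation:
|A|·|B| = 5·4 = 20;  |P| = 20
Check the pairing map k ↦ (π_A(k), π_B(k)):
  0 -> (3,0)
  1 -> (1,1)
  2 -> (0,0)
  3 -> (3,3)
  4 -> (3,1)
  5 -> (2,2)
  6 -> (1,3)
  7 -> (3,1)  ✗ repeats pair of k=4
  8 -> (0,3)
  9 -> (4,1)
  10 -> (0,1)
  11 -> (4,3)
  12 -> (2,0)
  13 -> (3,2)
  14 -> (4,0)
  15 -> (2,3)
  16 -> (1,2)
  17 -> (2,1)
  18 -> (0,2)
  19 -> (1,0)
distinct pairs in image: 19 / 20 needed
  → (3,1) hit at k=4 and k=7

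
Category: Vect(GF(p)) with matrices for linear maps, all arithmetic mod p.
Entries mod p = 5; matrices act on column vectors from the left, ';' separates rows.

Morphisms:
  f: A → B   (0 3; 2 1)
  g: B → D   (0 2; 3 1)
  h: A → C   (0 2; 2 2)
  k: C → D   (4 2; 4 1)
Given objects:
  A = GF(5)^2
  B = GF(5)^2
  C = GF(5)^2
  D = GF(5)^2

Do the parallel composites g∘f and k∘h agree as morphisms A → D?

Path 1 = f;g:
  e0=[1,0] f→[0,2] g→[4,2]
  e1=[0,1] f→[3,1] g→[2,0]
  result₁ = (4 2; 2 0)
Path 2 = h;k:
  e0=[1,0] h→[0,2] k→[4,2]
  e1=[0,1] h→[2,2] k→[2,0]
  result₂ = (4 2; 2 0)
Equal? same morphism ✓

Answer: COMMUTES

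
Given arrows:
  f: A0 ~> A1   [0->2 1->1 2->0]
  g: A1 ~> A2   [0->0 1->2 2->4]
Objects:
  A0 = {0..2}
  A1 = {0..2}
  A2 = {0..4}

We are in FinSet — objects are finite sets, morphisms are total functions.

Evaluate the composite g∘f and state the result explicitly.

  0 f~>2 g~>4
  1 f~>1 g~>2
  2 f~>0 g~>0
⟦path⟧: [0->4 1->2 2->0]

Answer: [0->4 1->2 2->0]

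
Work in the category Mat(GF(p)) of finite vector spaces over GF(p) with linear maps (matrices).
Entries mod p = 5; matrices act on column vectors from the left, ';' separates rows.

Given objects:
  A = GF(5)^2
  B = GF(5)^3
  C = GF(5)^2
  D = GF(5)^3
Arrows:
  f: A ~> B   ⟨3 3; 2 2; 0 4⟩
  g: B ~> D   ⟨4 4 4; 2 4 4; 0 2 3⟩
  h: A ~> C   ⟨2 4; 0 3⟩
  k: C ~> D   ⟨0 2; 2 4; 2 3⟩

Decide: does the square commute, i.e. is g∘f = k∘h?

Answer: DOES NOT COMMUTE

Derivation:
1) trace f;g:
  e0=(1,0) f~>(3,2,0) g~>(0,4,4)
  e1=(0,1) f~>(3,2,4) g~>(1,0,1)
  composite₁ = ⟨0 1; 4 0; 4 1⟩
2) trace h;k:
  e0=(1,0) h~>(2,0) k~>(0,4,4)
  e1=(0,1) h~>(4,3) k~>(1,0,2)
  composite₂ = ⟨0 1; 4 0; 4 2⟩
Equal? NO — does not commute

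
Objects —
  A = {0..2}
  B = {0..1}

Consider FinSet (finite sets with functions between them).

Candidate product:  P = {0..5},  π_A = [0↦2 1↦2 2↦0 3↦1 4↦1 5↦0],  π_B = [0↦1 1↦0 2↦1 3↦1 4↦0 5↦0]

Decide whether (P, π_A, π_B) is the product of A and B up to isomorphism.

Answer: VALID PRODUCT

Work:
|A|·|B| = 3·2 = 6;  |P| = 6
Check the pairing map k ↦ (π_A(k), π_B(k)):
  0 ↦ (2,1)
  1 ↦ (2,0)
  2 ↦ (0,1)
  3 ↦ (1,1)
  4 ↦ (1,0)
  5 ↦ (0,0)
distinct pairs in image: 6 / 6 needed
  → bijection onto A×B; projections well-typed.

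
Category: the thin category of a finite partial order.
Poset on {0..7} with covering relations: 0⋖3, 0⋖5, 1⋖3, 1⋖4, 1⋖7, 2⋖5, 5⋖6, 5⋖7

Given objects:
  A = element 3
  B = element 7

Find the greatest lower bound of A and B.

Answer: NO MEET EXISTS

Trace:
{x : x<=A ∧ x<=B} = {0,1}  (A=3, B=7)
  maximal lower bounds 0 and 1 are incomparable: neither 0<=1 nor 1<=0
→ no greatest lower bound exists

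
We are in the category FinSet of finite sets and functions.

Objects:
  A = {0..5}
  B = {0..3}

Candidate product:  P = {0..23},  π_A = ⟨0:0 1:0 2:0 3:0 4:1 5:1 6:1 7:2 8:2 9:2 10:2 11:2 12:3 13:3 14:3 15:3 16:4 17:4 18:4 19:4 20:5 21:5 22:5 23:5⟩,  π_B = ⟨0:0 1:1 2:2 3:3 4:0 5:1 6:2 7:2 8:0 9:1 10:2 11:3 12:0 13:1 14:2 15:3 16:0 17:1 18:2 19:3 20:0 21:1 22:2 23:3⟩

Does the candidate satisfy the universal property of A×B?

|A|·|B| = 6·4 = 24;  |P| = 24
Check the pairing map k ↦ (π_A(k), π_B(k)):
  0 : (0,0)
  1 : (0,1)
  2 : (0,2)
  3 : (0,3)
  4 : (1,0)
  5 : (1,1)
  6 : (1,2)
  7 : (2,2)
  8 : (2,0)
  9 : (2,1)
  10 : (2,2)  ✗ repeats pair of k=7
  11 : (2,3)
  12 : (3,0)
  13 : (3,1)
  14 : (3,2)
  15 : (3,3)
  16 : (4,0)
  17 : (4,1)
  18 : (4,2)
  19 : (4,3)
  20 : (5,0)
  21 : (5,1)
  22 : (5,2)
  23 : (5,3)
distinct pairs in image: 23 / 24 needed
  → (2,2) hit at k=7 and k=10

Answer: NOT A VALID PRODUCT — duplicate pair at indices 10,7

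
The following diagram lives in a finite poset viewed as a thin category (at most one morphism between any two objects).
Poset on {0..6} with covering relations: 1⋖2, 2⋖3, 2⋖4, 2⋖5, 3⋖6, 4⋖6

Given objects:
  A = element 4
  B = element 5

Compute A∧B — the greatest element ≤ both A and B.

{x : x⊑A ∧ x⊑B} = {1,2}  (A=4, B=5)
  1 ⊑ 2
  2 ⊑ 2
glb = 2

Answer: A∧B = 2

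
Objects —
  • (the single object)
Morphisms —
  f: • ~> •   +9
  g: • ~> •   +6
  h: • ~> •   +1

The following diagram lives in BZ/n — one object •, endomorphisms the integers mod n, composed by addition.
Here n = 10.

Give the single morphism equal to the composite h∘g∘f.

  0 +9≡9 +6≡5 +1≡6  (mod 10)
composite: +6

Answer: +6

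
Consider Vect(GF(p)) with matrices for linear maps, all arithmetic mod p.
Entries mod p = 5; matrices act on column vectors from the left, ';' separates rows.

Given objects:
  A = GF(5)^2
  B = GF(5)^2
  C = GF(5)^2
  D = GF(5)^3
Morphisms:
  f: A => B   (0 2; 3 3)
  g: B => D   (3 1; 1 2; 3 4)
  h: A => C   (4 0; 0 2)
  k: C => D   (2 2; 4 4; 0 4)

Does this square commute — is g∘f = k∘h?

Answer: DOES NOT COMMUTE

Work:
Along f;g (path 1):
  e0=⟨1,0⟩ f=>⟨0,3⟩ g=>⟨3,1,2⟩
  e1=⟨0,1⟩ f=>⟨2,3⟩ g=>⟨4,3,3⟩
  composite₁ = (3 4; 1 3; 2 3)
Along h;k (path 2):
  e0=⟨1,0⟩ h=>⟨4,0⟩ k=>⟨3,1,0⟩
  e1=⟨0,1⟩ h=>⟨0,2⟩ k=>⟨4,3,3⟩
  composite₂ = (3 4; 1 3; 0 3)
Equal? NO — does not commute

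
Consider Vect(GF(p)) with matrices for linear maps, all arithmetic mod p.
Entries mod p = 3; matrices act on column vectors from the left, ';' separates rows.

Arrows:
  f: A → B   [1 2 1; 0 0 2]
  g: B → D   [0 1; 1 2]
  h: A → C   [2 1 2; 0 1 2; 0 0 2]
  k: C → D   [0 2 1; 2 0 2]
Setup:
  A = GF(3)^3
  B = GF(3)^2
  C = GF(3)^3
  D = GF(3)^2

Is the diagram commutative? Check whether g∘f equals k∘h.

1) trace f;g:
  e0=(1,0,0) f→(1,0) g→(0,1)
  e1=(0,1,0) f→(2,0) g→(0,2)
  e2=(0,0,1) f→(1,2) g→(2,2)
  composite₁ = [0 0 2; 1 2 2]
2) trace h;k:
  e0=(1,0,0) h→(2,0,0) k→(0,1)
  e1=(0,1,0) h→(1,1,0) k→(2,2)
  e2=(0,0,1) h→(2,2,2) k→(0,2)
  composite₂ = [0 2 0; 1 2 2]
Equal? NO — does not commute

Answer: DOES NOT COMMUTE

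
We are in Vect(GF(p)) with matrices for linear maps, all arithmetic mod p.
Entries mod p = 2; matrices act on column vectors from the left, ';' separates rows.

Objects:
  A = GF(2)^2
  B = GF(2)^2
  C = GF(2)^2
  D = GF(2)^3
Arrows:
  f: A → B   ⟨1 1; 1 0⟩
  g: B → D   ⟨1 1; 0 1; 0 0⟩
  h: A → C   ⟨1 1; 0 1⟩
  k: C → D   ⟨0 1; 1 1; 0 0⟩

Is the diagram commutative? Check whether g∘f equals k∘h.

1) trace f;g:
  e0=⟨1,0⟩ f→⟨1,1⟩ g→⟨0,1,0⟩
  e1=⟨0,1⟩ f→⟨1,0⟩ g→⟨1,0,0⟩
  ⟦path⟧₁ = ⟨0 1; 1 0; 0 0⟩
2) trace h;k:
  e0=⟨1,0⟩ h→⟨1,0⟩ k→⟨0,1,0⟩
  e1=⟨0,1⟩ h→⟨1,1⟩ k→⟨1,0,0⟩
  ⟦path⟧₂ = ⟨0 1; 1 0; 0 0⟩
Equal? same morphism ✓

Answer: COMMUTES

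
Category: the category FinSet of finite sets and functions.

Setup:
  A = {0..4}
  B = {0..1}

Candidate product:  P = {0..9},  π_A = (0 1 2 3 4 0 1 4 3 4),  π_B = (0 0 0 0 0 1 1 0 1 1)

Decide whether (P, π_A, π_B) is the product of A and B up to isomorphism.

|A|·|B| = 5·2 = 10;  |P| = 10
Check the pairing map k ↦ (π_A(k), π_B(k)):
  0 -> (0,0)
  1 -> (1,0)
  2 -> (2,0)
  3 -> (3,0)
  4 -> (4,0)
  5 -> (0,1)
  6 -> (1,1)
  7 -> (4,0)  ✗ repeats pair of k=4
  8 -> (3,1)
  9 -> (4,1)
distinct pairs in image: 9 / 10 needed
  → (4,0) hit at k=4 and k=7

Answer: NOT A VALID PRODUCT — duplicate pair at indices 4,7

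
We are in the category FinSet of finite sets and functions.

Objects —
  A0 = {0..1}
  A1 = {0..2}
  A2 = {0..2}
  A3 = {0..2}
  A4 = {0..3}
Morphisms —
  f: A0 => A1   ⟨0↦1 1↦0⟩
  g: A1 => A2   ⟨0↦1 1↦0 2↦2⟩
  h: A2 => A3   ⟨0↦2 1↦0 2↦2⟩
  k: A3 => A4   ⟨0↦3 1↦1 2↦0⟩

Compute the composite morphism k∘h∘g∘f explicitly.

Answer: ⟨0↦0 1↦3⟩

Derivation:
  0 f=>1 g=>0 h=>2 k=>0
  1 f=>0 g=>1 h=>0 k=>3
composite: ⟨0↦0 1↦3⟩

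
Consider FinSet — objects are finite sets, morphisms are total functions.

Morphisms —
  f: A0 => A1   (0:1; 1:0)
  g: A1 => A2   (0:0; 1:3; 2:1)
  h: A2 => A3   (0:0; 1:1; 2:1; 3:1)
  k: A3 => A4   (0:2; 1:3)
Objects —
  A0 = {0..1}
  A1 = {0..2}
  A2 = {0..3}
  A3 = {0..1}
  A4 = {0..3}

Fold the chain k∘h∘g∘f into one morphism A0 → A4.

Answer: (0:3; 1:2)

Trace:
  0 f=>1 g=>3 h=>1 k=>3
  1 f=>0 g=>0 h=>0 k=>2
result: (0:3; 1:2)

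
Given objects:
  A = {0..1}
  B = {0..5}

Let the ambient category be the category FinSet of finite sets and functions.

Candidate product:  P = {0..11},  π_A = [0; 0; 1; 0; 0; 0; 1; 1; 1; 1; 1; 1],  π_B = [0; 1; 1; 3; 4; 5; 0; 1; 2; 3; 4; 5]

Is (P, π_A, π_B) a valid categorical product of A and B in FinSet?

Answer: NOT A VALID PRODUCT — duplicate pair at indices 7,2

Trace:
|A|·|B| = 2·6 = 12;  |P| = 12
Check the pairing map k ↦ (π_A(k), π_B(k)):
  0 : (0,0)
  1 : (0,1)
  2 : (1,1)
  3 : (0,3)
  4 : (0,4)
  5 : (0,5)
  6 : (1,0)
  7 : (1,1)  ✗ repeats pair of k=2
  8 : (1,2)
  9 : (1,3)
  10 : (1,4)
  11 : (1,5)
distinct pairs in image: 11 / 12 needed
  → (1,1) hit at k=2 and k=7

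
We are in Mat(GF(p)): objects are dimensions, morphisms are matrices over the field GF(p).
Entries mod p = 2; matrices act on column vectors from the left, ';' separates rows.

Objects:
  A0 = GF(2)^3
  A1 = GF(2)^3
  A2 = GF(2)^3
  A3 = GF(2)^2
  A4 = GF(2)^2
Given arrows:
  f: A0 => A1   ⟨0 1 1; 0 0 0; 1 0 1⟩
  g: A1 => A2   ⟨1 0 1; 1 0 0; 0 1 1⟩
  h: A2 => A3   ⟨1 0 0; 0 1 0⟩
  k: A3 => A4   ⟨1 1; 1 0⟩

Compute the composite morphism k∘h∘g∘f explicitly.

  e0=⟨1,0,0⟩ f=>⟨0,0,1⟩ g=>⟨1,0,1⟩ h=>⟨1,0⟩ k=>⟨1,1⟩
  e1=⟨0,1,0⟩ f=>⟨1,0,0⟩ g=>⟨1,1,0⟩ h=>⟨1,1⟩ k=>⟨0,1⟩
  e2=⟨0,0,1⟩ f=>⟨1,0,1⟩ g=>⟨0,1,1⟩ h=>⟨0,1⟩ k=>⟨1,0⟩
⟦path⟧: ⟨1 0 1; 1 1 0⟩

Answer: ⟨1 0 1; 1 1 0⟩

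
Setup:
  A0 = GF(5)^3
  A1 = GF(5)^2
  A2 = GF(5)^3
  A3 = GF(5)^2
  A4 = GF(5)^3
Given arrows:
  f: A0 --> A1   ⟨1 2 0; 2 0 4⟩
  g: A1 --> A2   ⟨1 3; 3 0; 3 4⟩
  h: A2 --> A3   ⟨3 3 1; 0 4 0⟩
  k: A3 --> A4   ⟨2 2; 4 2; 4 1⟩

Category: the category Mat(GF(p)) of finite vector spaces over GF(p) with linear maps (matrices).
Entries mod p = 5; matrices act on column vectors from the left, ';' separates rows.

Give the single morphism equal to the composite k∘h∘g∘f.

Answer: ⟨1 3 4; 3 3 3; 1 4 3⟩

Derivation:
  e0=[1,0,0] f-->[1,2] g-->[2,3,1] h-->[1,2] k-->[1,3,1]
  e1=[0,1,0] f-->[2,0] g-->[2,1,1] h-->[0,4] k-->[3,3,4]
  e2=[0,0,1] f-->[0,4] g-->[2,0,1] h-->[2,0] k-->[4,3,3]
result: ⟨1 3 4; 3 3 3; 1 4 3⟩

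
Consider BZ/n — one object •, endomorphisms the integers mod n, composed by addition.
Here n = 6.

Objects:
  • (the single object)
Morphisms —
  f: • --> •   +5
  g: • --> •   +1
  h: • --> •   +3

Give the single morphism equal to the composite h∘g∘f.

Answer: +3

Derivation:
  0 +5≡5 +1≡0 +3≡3  (mod 6)
result: +3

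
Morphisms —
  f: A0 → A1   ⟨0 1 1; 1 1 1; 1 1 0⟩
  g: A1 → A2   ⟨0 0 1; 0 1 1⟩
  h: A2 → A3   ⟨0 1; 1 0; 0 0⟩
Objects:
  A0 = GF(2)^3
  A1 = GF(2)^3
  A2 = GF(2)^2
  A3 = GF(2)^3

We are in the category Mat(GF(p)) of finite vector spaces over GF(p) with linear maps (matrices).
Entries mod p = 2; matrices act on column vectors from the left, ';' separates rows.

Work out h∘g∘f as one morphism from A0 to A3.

  e0=(1,0,0) f→(0,1,1) g→(1,0) h→(0,1,0)
  e1=(0,1,0) f→(1,1,1) g→(1,0) h→(0,1,0)
  e2=(0,0,1) f→(1,1,0) g→(0,1) h→(1,0,0)
composite: ⟨0 0 1; 1 1 0; 0 0 0⟩

Answer: ⟨0 0 1; 1 1 0; 0 0 0⟩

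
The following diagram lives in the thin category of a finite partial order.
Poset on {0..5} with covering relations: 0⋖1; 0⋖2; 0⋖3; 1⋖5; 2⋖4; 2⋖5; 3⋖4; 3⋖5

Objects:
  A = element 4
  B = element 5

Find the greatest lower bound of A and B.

Answer: NO MEET EXISTS

Derivation:
Lower bounds of A=4 and B=5: {0,2,3}
  maximal lower bounds 2 and 3 are incomparable: neither 2<=3 nor 3<=2
→ no greatest lower bound exists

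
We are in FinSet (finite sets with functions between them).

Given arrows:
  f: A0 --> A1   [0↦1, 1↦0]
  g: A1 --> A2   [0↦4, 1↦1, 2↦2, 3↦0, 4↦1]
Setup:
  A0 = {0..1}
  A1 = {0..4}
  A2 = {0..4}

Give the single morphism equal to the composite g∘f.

Answer: [0↦1, 1↦4]

Trace:
  0 f-->1 g-->1
  1 f-->0 g-->4
result: [0↦1, 1↦4]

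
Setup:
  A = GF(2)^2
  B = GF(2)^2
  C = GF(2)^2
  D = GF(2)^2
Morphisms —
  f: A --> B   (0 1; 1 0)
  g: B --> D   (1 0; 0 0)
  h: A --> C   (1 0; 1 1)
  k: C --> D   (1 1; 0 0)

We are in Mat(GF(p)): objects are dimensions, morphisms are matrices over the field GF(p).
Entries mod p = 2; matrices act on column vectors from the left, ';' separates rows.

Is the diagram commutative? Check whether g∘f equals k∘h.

Answer: COMMUTES

Trace:
Path 1 = f;g:
  e0=[1,0] f-->[0,1] g-->[0,0]
  e1=[0,1] f-->[1,0] g-->[1,0]
  result₁ = (0 1; 0 0)
Path 2 = h;k:
  e0=[1,0] h-->[1,1] k-->[0,0]
  e1=[0,1] h-->[0,1] k-->[1,0]
  result₂ = (0 1; 0 0)
Equal? equal; square commutes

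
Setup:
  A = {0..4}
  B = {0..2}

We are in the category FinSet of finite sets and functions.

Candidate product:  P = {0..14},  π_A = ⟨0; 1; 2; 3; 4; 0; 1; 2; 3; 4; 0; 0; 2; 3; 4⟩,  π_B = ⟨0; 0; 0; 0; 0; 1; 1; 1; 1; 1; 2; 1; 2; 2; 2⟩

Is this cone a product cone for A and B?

|A|·|B| = 5·3 = 15;  |P| = 15
Check the pairing map k ↦ (π_A(k), π_B(k)):
  0 : (0,0)
  1 : (1,0)
  2 : (2,0)
  3 : (3,0)
  4 : (4,0)
  5 : (0,1)
  6 : (1,1)
  7 : (2,1)
  8 : (3,1)
  9 : (4,1)
  10 : (0,2)
  11 : (0,1)  ✗ repeats pair of k=5
  12 : (2,2)
  13 : (3,2)
  14 : (4,2)
distinct pairs in image: 14 / 15 needed
  → (0,1) hit at k=5 and k=11

Answer: NOT A VALID PRODUCT — duplicate pair at indices 5,11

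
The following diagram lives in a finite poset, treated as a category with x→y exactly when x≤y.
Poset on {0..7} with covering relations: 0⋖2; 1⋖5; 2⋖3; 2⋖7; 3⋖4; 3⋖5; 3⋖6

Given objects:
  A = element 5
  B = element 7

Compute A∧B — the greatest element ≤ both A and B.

Answer: A∧B = 2

Derivation:
{x : x⊑A ∧ x⊑B} = {0,2}  (A=5, B=7)
  0 ⊑ 2
  2 ⊑ 2
glb = 2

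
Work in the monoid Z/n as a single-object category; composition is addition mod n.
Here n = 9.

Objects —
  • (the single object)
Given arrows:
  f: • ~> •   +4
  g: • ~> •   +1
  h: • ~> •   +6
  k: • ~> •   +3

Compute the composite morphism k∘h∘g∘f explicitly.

  0 +4≡4 +1≡5 +6≡2 +3≡5  (mod 9)
⟦path⟧: +5

Answer: +5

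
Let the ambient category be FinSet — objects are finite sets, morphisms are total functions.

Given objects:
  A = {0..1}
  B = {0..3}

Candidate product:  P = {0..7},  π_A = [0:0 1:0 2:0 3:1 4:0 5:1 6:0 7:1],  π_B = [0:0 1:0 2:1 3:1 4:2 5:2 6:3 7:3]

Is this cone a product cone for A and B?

Answer: NOT A VALID PRODUCT — duplicate pair at indices 0,1

Trace:
|A|·|B| = 2·4 = 8;  |P| = 8
Check the pairing map k ↦ (π_A(k), π_B(k)):
  0 : (0,0)
  1 : (0,0)  ✗ repeats pair of k=0
  2 : (0,1)
  3 : (1,1)
  4 : (0,2)
  5 : (1,2)
  6 : (0,3)
  7 : (1,3)
distinct pairs in image: 7 / 8 needed
  → (0,0) hit at k=0 and k=1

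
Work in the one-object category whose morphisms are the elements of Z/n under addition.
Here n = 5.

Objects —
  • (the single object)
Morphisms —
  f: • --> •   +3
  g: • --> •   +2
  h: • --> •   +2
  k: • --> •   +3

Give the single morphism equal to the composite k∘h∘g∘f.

Answer: +0

Work:
  0 +3≡3 +2≡0 +2≡2 +3≡0  (mod 5)
composite: +0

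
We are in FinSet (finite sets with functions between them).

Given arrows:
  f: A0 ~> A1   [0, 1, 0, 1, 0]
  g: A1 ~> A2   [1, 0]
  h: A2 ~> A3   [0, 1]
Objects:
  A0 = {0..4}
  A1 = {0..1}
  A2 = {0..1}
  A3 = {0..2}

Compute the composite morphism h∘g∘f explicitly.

  0 f~>0 g~>1 h~>1
  1 f~>1 g~>0 h~>0
  2 f~>0 g~>1 h~>1
  3 f~>1 g~>0 h~>0
  4 f~>0 g~>1 h~>1
composite: [1, 0, 1, 0, 1]

Answer: [1, 0, 1, 0, 1]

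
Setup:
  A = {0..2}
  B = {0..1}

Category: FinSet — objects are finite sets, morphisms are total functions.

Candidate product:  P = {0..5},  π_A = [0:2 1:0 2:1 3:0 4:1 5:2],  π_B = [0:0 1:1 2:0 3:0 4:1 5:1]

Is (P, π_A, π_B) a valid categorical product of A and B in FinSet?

|A|·|B| = 3·2 = 6;  |P| = 6
Check the pairing map k ↦ (π_A(k), π_B(k)):
  0 : (2,0)
  1 : (0,1)
  2 : (1,0)
  3 : (0,0)
  4 : (1,1)
  5 : (2,1)
distinct pairs in image: 6 / 6 needed
  → bijection onto A×B; projections well-typed.

Answer: VALID PRODUCT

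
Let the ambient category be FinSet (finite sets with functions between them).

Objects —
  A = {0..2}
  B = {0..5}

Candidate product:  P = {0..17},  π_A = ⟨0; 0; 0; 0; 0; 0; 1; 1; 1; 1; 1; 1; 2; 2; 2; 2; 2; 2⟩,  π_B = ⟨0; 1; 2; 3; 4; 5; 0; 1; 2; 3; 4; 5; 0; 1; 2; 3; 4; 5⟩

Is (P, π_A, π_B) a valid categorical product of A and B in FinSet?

Answer: VALID PRODUCT

Work:
|A|·|B| = 3·6 = 18;  |P| = 18
Check the pairing map k ↦ (π_A(k), π_B(k)):
  0 -> (0,0)
  1 -> (0,1)
  2 -> (0,2)
  3 -> (0,3)
  4 -> (0,4)
  5 -> (0,5)
  6 -> (1,0)
  7 -> (1,1)
  8 -> (1,2)
  9 -> (1,3)
  10 -> (1,4)
  11 -> (1,5)
  12 -> (2,0)
  13 -> (2,1)
  14 -> (2,2)
  15 -> (2,3)
  16 -> (2,4)
  17 -> (2,5)
distinct pairs in image: 18 / 18 needed
  → bijection onto A×B; projections well-typed.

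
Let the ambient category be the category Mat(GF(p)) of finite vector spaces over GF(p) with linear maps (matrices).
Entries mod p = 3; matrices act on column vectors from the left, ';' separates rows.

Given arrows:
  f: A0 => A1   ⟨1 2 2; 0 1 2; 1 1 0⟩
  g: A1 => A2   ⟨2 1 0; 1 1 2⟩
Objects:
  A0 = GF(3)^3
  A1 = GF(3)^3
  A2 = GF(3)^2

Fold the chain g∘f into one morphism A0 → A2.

  e0=(1,0,0) f=>(1,0,1) g=>(2,0)
  e1=(0,1,0) f=>(2,1,1) g=>(2,2)
  e2=(0,0,1) f=>(2,2,0) g=>(0,1)
result: ⟨2 2 0; 0 2 1⟩

Answer: ⟨2 2 0; 0 2 1⟩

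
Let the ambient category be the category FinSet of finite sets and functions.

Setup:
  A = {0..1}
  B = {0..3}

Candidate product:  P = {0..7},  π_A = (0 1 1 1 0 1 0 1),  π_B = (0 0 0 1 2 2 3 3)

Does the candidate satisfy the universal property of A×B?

Answer: NOT A VALID PRODUCT — duplicate pair at indices 1,2

Trace:
|A|·|B| = 2·4 = 8;  |P| = 8
Check the pairing map k ↦ (π_A(k), π_B(k)):
  0 ↦ (0,0)
  1 ↦ (1,0)
  2 ↦ (1,0)  ✗ repeats pair of k=1
  3 ↦ (1,1)
  4 ↦ (0,2)
  5 ↦ (1,2)
  6 ↦ (0,3)
  7 ↦ (1,3)
distinct pairs in image: 7 / 8 needed
  → (1,0) hit at k=1 and k=2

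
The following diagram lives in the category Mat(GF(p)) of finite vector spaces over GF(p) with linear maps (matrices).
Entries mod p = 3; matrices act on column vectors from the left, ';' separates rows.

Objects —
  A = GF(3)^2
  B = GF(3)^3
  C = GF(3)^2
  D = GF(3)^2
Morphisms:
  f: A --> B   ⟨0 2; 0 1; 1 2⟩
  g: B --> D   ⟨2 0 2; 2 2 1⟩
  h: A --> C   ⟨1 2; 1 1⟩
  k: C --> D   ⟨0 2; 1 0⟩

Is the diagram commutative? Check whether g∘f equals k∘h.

Along f;g (path 1):
  e0=⟨1,0⟩ f-->⟨0,0,1⟩ g-->⟨2,1⟩
  e1=⟨0,1⟩ f-->⟨2,1,2⟩ g-->⟨2,2⟩
  ⟦path⟧₁ = ⟨2 2; 1 2⟩
Along h;k (path 2):
  e0=⟨1,0⟩ h-->⟨1,1⟩ k-->⟨2,1⟩
  e1=⟨0,1⟩ h-->⟨2,1⟩ k-->⟨2,2⟩
  ⟦path⟧₂ = ⟨2 2; 1 2⟩
Equal? same morphism ✓

Answer: COMMUTES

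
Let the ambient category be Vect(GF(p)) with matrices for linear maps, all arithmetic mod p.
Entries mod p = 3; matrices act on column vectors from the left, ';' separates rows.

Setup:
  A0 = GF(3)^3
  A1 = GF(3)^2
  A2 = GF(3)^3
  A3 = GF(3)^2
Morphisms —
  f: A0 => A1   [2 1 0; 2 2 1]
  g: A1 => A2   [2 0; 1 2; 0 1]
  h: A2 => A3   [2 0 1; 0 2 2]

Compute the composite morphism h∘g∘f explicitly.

Answer: [1 0 1; 1 2 0]

Trace:
  e0=(1,0,0) f=>(2,2) g=>(1,0,2) h=>(1,1)
  e1=(0,1,0) f=>(1,2) g=>(2,2,2) h=>(0,2)
  e2=(0,0,1) f=>(0,1) g=>(0,2,1) h=>(1,0)
⟦path⟧: [1 0 1; 1 2 0]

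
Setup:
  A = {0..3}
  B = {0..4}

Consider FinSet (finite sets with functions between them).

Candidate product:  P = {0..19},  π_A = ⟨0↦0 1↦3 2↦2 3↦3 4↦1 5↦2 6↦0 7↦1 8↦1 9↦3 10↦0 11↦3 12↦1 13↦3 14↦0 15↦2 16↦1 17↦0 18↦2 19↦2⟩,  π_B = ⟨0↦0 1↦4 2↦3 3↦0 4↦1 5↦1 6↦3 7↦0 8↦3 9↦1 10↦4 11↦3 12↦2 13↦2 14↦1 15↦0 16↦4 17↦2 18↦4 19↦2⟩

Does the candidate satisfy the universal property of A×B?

|A|·|B| = 4·5 = 20;  |P| = 20
Check the pairing map k ↦ (π_A(k), π_B(k)):
  0 ↦ (0,0)
  1 ↦ (3,4)
  2 ↦ (2,3)
  3 ↦ (3,0)
  4 ↦ (1,1)
  5 ↦ (2,1)
  6 ↦ (0,3)
  7 ↦ (1,0)
  8 ↦ (1,3)
  9 ↦ (3,1)
  10 ↦ (0,4)
  11 ↦ (3,3)
  12 ↦ (1,2)
  13 ↦ (3,2)
  14 ↦ (0,1)
  15 ↦ (2,0)
  16 ↦ (1,4)
  17 ↦ (0,2)
  18 ↦ (2,4)
  19 ↦ (2,2)
distinct pairs in image: 20 / 20 needed
  → bijection onto A×B; projections well-typed.

Answer: VALID PRODUCT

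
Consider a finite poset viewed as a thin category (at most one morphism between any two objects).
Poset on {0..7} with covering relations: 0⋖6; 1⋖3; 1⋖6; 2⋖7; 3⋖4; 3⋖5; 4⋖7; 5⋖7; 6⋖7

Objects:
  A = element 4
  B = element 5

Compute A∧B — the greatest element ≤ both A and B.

Answer: A∧B = 3

Derivation:
Lower bounds of A=4 and B=5: {1,3}
  1 ⊑ 3
  3 ⊑ 3
glb = 3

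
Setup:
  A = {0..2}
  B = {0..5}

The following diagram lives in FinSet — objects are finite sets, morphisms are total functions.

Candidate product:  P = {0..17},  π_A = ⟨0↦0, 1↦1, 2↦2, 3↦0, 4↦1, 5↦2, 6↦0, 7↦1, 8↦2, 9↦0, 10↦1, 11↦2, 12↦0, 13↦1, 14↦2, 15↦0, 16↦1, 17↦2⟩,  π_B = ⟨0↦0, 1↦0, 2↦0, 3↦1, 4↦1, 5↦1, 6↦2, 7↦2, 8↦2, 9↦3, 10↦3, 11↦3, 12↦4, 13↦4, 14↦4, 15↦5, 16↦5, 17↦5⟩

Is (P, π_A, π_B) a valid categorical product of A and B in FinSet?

Answer: VALID PRODUCT

Work:
|A|·|B| = 3·6 = 18;  |P| = 18
Check the pairing map k ↦ (π_A(k), π_B(k)):
  0 ↦ (0,0)
  1 ↦ (1,0)
  2 ↦ (2,0)
  3 ↦ (0,1)
  4 ↦ (1,1)
  5 ↦ (2,1)
  6 ↦ (0,2)
  7 ↦ (1,2)
  8 ↦ (2,2)
  9 ↦ (0,3)
  10 ↦ (1,3)
  11 ↦ (2,3)
  12 ↦ (0,4)
  13 ↦ (1,4)
  14 ↦ (2,4)
  15 ↦ (0,5)
  16 ↦ (1,5)
  17 ↦ (2,5)
distinct pairs in image: 18 / 18 needed
  → bijection onto A×B; projections well-typed.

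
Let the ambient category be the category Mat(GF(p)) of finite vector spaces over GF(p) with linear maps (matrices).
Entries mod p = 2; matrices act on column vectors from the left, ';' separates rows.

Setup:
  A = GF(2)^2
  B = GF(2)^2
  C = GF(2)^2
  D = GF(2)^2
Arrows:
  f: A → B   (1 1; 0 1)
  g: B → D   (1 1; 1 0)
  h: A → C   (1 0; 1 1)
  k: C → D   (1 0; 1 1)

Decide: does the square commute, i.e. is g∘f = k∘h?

Answer: DOES NOT COMMUTE

Trace:
Along f;g (path 1):
  e0=(1,0) f→(1,0) g→(1,1)
  e1=(0,1) f→(1,1) g→(0,1)
  result₁ = (1 0; 1 1)
Along h;k (path 2):
  e0=(1,0) h→(1,1) k→(1,0)
  e1=(0,1) h→(0,1) k→(0,1)
  result₂ = (1 0; 0 1)
Equal? NO — does not commute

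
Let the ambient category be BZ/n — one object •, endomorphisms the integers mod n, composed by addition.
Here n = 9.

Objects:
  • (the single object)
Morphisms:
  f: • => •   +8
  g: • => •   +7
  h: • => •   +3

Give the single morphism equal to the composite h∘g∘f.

  0 +8≡8 +7≡6 +3≡0  (mod 9)
composite: +0

Answer: +0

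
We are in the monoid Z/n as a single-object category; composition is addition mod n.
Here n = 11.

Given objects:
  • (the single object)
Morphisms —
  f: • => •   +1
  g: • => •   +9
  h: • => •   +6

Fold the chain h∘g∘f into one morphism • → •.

  0 +1≡1 +9≡10 +6≡5  (mod 11)
composite: +5

Answer: +5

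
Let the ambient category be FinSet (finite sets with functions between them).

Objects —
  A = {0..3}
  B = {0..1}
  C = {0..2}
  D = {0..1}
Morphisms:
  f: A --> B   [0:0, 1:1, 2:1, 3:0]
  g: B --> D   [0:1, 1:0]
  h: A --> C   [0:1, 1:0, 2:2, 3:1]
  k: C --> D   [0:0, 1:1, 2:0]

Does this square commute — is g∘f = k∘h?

1) trace f;g:
  0 f-->0 g-->1
  1 f-->1 g-->0
  2 f-->1 g-->0
  3 f-->0 g-->1
  composite₁ = [0:1, 1:0, 2:0, 3:1]
2) trace h;k:
  0 h-->1 k-->1
  1 h-->0 k-->0
  2 h-->2 k-->0
  3 h-->1 k-->1
  composite₂ = [0:1, 1:0, 2:0, 3:1]
Equal? YES — commutes

Answer: COMMUTES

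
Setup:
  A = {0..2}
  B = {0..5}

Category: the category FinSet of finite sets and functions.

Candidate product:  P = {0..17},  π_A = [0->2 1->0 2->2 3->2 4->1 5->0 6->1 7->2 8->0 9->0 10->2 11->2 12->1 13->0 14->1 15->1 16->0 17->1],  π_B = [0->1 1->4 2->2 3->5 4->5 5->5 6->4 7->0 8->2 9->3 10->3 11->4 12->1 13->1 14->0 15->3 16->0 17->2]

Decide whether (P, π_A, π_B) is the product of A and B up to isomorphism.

|A|·|B| = 3·6 = 18;  |P| = 18
Check the pairing map k ↦ (π_A(k), π_B(k)):
  0 -> (2,1)
  1 -> (0,4)
  2 -> (2,2)
  3 -> (2,5)
  4 -> (1,5)
  5 -> (0,5)
  6 -> (1,4)
  7 -> (2,0)
  8 -> (0,2)
  9 -> (0,3)
  10 -> (2,3)
  11 -> (2,4)
  12 -> (1,1)
  13 -> (0,1)
  14 -> (1,0)
  15 -> (1,3)
  16 -> (0,0)
  17 -> (1,2)
distinct pairs in image: 18 / 18 needed
  → bijection onto A×B; projections well-typed.

Answer: VALID PRODUCT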